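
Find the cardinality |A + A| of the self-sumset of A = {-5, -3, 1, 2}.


A + A = {a + a' : a, a' ∈ A}; |A| = 4.
General bounds: 2|A| - 1 ≤ |A + A| ≤ |A|(|A|+1)/2, i.e. 7 ≤ |A + A| ≤ 10.
Lower bound 2|A|-1 is attained iff A is an arithmetic progression.
Enumerate sums a + a' for a ≤ a' (symmetric, so this suffices):
a = -5: -5+-5=-10, -5+-3=-8, -5+1=-4, -5+2=-3
a = -3: -3+-3=-6, -3+1=-2, -3+2=-1
a = 1: 1+1=2, 1+2=3
a = 2: 2+2=4
Distinct sums: {-10, -8, -6, -4, -3, -2, -1, 2, 3, 4}
|A + A| = 10

|A + A| = 10


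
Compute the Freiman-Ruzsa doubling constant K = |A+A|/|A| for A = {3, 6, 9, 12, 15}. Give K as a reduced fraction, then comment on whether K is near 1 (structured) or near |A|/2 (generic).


|A| = 5.
Compute A + A by enumerating all 25 pairs.
A + A = {6, 9, 12, 15, 18, 21, 24, 27, 30}, so |A + A| = 9.
K = |A + A| / |A| = 9/5 (already in lowest terms) ≈ 1.8000.
Reference: AP of size 5 gives K = 9/5 ≈ 1.8000; a fully generic set of size 5 gives K ≈ 3.0000.

|A| = 5, |A + A| = 9, K = 9/5.


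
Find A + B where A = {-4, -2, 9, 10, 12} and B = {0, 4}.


A + B = {a + b : a ∈ A, b ∈ B}.
Enumerate all |A|·|B| = 5·2 = 10 pairs (a, b) and collect distinct sums.
a = -4: -4+0=-4, -4+4=0
a = -2: -2+0=-2, -2+4=2
a = 9: 9+0=9, 9+4=13
a = 10: 10+0=10, 10+4=14
a = 12: 12+0=12, 12+4=16
Collecting distinct sums: A + B = {-4, -2, 0, 2, 9, 10, 12, 13, 14, 16}
|A + B| = 10

A + B = {-4, -2, 0, 2, 9, 10, 12, 13, 14, 16}


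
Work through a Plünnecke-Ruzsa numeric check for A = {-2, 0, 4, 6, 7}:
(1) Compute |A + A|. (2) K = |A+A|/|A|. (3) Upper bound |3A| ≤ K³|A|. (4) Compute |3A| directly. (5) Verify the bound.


|A| = 5.
Step 1: Compute A + A by enumerating all 25 pairs.
A + A = {-4, -2, 0, 2, 4, 5, 6, 7, 8, 10, 11, 12, 13, 14}, so |A + A| = 14.
Step 2: Doubling constant K = |A + A|/|A| = 14/5 = 14/5 ≈ 2.8000.
Step 3: Plünnecke-Ruzsa gives |3A| ≤ K³·|A| = (2.8000)³ · 5 ≈ 109.7600.
Step 4: Compute 3A = A + A + A directly by enumerating all triples (a,b,c) ∈ A³; |3A| = 24.
Step 5: Check 24 ≤ 109.7600? Yes ✓.

K = 14/5, Plünnecke-Ruzsa bound K³|A| ≈ 109.7600, |3A| = 24, inequality holds.


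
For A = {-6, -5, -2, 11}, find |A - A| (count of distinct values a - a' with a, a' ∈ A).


A - A = {a - a' : a, a' ∈ A}; |A| = 4.
Bounds: 2|A|-1 ≤ |A - A| ≤ |A|² - |A| + 1, i.e. 7 ≤ |A - A| ≤ 13.
Note: 0 ∈ A - A always (from a - a). The set is symmetric: if d ∈ A - A then -d ∈ A - A.
Enumerate nonzero differences d = a - a' with a > a' (then include -d):
Positive differences: {1, 3, 4, 13, 16, 17}
Full difference set: {0} ∪ (positive diffs) ∪ (negative diffs).
|A - A| = 1 + 2·6 = 13 (matches direct enumeration: 13).

|A - A| = 13


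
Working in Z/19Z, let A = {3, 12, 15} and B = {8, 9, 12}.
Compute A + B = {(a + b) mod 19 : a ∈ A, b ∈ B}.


Work in Z/19Z: reduce every sum a + b modulo 19.
Enumerate all 9 pairs:
a = 3: 3+8=11, 3+9=12, 3+12=15
a = 12: 12+8=1, 12+9=2, 12+12=5
a = 15: 15+8=4, 15+9=5, 15+12=8
Distinct residues collected: {1, 2, 4, 5, 8, 11, 12, 15}
|A + B| = 8 (out of 19 total residues).

A + B = {1, 2, 4, 5, 8, 11, 12, 15}


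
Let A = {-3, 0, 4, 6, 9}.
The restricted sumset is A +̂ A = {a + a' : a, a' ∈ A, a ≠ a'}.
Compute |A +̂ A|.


Restricted sumset: A +̂ A = {a + a' : a ∈ A, a' ∈ A, a ≠ a'}.
Equivalently, take A + A and drop any sum 2a that is achievable ONLY as a + a for a ∈ A (i.e. sums representable only with equal summands).
Enumerate pairs (a, a') with a < a' (symmetric, so each unordered pair gives one sum; this covers all a ≠ a'):
  -3 + 0 = -3
  -3 + 4 = 1
  -3 + 6 = 3
  -3 + 9 = 6
  0 + 4 = 4
  0 + 6 = 6
  0 + 9 = 9
  4 + 6 = 10
  4 + 9 = 13
  6 + 9 = 15
Collected distinct sums: {-3, 1, 3, 4, 6, 9, 10, 13, 15}
|A +̂ A| = 9
(Reference bound: |A +̂ A| ≥ 2|A| - 3 for |A| ≥ 2, with |A| = 5 giving ≥ 7.)

|A +̂ A| = 9


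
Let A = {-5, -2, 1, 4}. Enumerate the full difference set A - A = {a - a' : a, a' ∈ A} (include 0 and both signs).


A - A = {a - a' : a, a' ∈ A}.
Compute a - a' for each ordered pair (a, a'):
a = -5: -5--5=0, -5--2=-3, -5-1=-6, -5-4=-9
a = -2: -2--5=3, -2--2=0, -2-1=-3, -2-4=-6
a = 1: 1--5=6, 1--2=3, 1-1=0, 1-4=-3
a = 4: 4--5=9, 4--2=6, 4-1=3, 4-4=0
Collecting distinct values (and noting 0 appears from a-a):
A - A = {-9, -6, -3, 0, 3, 6, 9}
|A - A| = 7

A - A = {-9, -6, -3, 0, 3, 6, 9}


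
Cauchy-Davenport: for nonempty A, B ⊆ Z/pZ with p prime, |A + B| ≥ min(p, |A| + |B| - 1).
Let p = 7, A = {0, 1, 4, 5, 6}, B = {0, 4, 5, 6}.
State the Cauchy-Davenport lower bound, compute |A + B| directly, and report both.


Cauchy-Davenport: |A + B| ≥ min(p, |A| + |B| - 1) for A, B nonempty in Z/pZ.
|A| = 5, |B| = 4, p = 7.
CD lower bound = min(7, 5 + 4 - 1) = min(7, 8) = 7.
Compute A + B mod 7 directly:
a = 0: 0+0=0, 0+4=4, 0+5=5, 0+6=6
a = 1: 1+0=1, 1+4=5, 1+5=6, 1+6=0
a = 4: 4+0=4, 4+4=1, 4+5=2, 4+6=3
a = 5: 5+0=5, 5+4=2, 5+5=3, 5+6=4
a = 6: 6+0=6, 6+4=3, 6+5=4, 6+6=5
A + B = {0, 1, 2, 3, 4, 5, 6}, so |A + B| = 7.
Verify: 7 ≥ 7? Yes ✓.

CD lower bound = 7, actual |A + B| = 7.


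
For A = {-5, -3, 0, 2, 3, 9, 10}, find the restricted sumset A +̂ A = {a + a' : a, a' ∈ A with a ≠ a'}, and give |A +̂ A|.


Restricted sumset: A +̂ A = {a + a' : a ∈ A, a' ∈ A, a ≠ a'}.
Equivalently, take A + A and drop any sum 2a that is achievable ONLY as a + a for a ∈ A (i.e. sums representable only with equal summands).
Enumerate pairs (a, a') with a < a' (symmetric, so each unordered pair gives one sum; this covers all a ≠ a'):
  -5 + -3 = -8
  -5 + 0 = -5
  -5 + 2 = -3
  -5 + 3 = -2
  -5 + 9 = 4
  -5 + 10 = 5
  -3 + 0 = -3
  -3 + 2 = -1
  -3 + 3 = 0
  -3 + 9 = 6
  -3 + 10 = 7
  0 + 2 = 2
  0 + 3 = 3
  0 + 9 = 9
  0 + 10 = 10
  2 + 3 = 5
  2 + 9 = 11
  2 + 10 = 12
  3 + 9 = 12
  3 + 10 = 13
  9 + 10 = 19
Collected distinct sums: {-8, -5, -3, -2, -1, 0, 2, 3, 4, 5, 6, 7, 9, 10, 11, 12, 13, 19}
|A +̂ A| = 18
(Reference bound: |A +̂ A| ≥ 2|A| - 3 for |A| ≥ 2, with |A| = 7 giving ≥ 11.)

|A +̂ A| = 18


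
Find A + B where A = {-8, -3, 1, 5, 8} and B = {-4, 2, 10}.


A + B = {a + b : a ∈ A, b ∈ B}.
Enumerate all |A|·|B| = 5·3 = 15 pairs (a, b) and collect distinct sums.
a = -8: -8+-4=-12, -8+2=-6, -8+10=2
a = -3: -3+-4=-7, -3+2=-1, -3+10=7
a = 1: 1+-4=-3, 1+2=3, 1+10=11
a = 5: 5+-4=1, 5+2=7, 5+10=15
a = 8: 8+-4=4, 8+2=10, 8+10=18
Collecting distinct sums: A + B = {-12, -7, -6, -3, -1, 1, 2, 3, 4, 7, 10, 11, 15, 18}
|A + B| = 14

A + B = {-12, -7, -6, -3, -1, 1, 2, 3, 4, 7, 10, 11, 15, 18}


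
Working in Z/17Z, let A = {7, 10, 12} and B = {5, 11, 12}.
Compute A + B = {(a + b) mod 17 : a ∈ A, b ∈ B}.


Work in Z/17Z: reduce every sum a + b modulo 17.
Enumerate all 9 pairs:
a = 7: 7+5=12, 7+11=1, 7+12=2
a = 10: 10+5=15, 10+11=4, 10+12=5
a = 12: 12+5=0, 12+11=6, 12+12=7
Distinct residues collected: {0, 1, 2, 4, 5, 6, 7, 12, 15}
|A + B| = 9 (out of 17 total residues).

A + B = {0, 1, 2, 4, 5, 6, 7, 12, 15}


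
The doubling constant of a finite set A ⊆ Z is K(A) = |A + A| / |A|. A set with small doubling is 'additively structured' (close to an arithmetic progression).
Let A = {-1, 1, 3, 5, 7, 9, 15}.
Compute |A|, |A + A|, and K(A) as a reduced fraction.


|A| = 7.
Compute A + A by enumerating all 49 pairs.
A + A = {-2, 0, 2, 4, 6, 8, 10, 12, 14, 16, 18, 20, 22, 24, 30}, so |A + A| = 15.
K = |A + A| / |A| = 15/7 (already in lowest terms) ≈ 2.1429.
Reference: AP of size 7 gives K = 13/7 ≈ 1.8571; a fully generic set of size 7 gives K ≈ 4.0000.

|A| = 7, |A + A| = 15, K = 15/7.


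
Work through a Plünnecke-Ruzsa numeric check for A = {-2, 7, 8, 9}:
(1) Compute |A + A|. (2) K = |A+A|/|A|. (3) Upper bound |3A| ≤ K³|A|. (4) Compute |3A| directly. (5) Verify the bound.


|A| = 4.
Step 1: Compute A + A by enumerating all 16 pairs.
A + A = {-4, 5, 6, 7, 14, 15, 16, 17, 18}, so |A + A| = 9.
Step 2: Doubling constant K = |A + A|/|A| = 9/4 = 9/4 ≈ 2.2500.
Step 3: Plünnecke-Ruzsa gives |3A| ≤ K³·|A| = (2.2500)³ · 4 ≈ 45.5625.
Step 4: Compute 3A = A + A + A directly by enumerating all triples (a,b,c) ∈ A³; |3A| = 16.
Step 5: Check 16 ≤ 45.5625? Yes ✓.

K = 9/4, Plünnecke-Ruzsa bound K³|A| ≈ 45.5625, |3A| = 16, inequality holds.


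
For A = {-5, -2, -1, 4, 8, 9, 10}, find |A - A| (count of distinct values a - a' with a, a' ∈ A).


A - A = {a - a' : a, a' ∈ A}; |A| = 7.
Bounds: 2|A|-1 ≤ |A - A| ≤ |A|² - |A| + 1, i.e. 13 ≤ |A - A| ≤ 43.
Note: 0 ∈ A - A always (from a - a). The set is symmetric: if d ∈ A - A then -d ∈ A - A.
Enumerate nonzero differences d = a - a' with a > a' (then include -d):
Positive differences: {1, 2, 3, 4, 5, 6, 9, 10, 11, 12, 13, 14, 15}
Full difference set: {0} ∪ (positive diffs) ∪ (negative diffs).
|A - A| = 1 + 2·13 = 27 (matches direct enumeration: 27).

|A - A| = 27


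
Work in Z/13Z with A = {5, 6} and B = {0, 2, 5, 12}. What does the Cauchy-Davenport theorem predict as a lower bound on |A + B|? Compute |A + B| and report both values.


Cauchy-Davenport: |A + B| ≥ min(p, |A| + |B| - 1) for A, B nonempty in Z/pZ.
|A| = 2, |B| = 4, p = 13.
CD lower bound = min(13, 2 + 4 - 1) = min(13, 5) = 5.
Compute A + B mod 13 directly:
a = 5: 5+0=5, 5+2=7, 5+5=10, 5+12=4
a = 6: 6+0=6, 6+2=8, 6+5=11, 6+12=5
A + B = {4, 5, 6, 7, 8, 10, 11}, so |A + B| = 7.
Verify: 7 ≥ 5? Yes ✓.

CD lower bound = 5, actual |A + B| = 7.


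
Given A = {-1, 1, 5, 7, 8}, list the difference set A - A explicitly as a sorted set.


A - A = {a - a' : a, a' ∈ A}.
Compute a - a' for each ordered pair (a, a'):
a = -1: -1--1=0, -1-1=-2, -1-5=-6, -1-7=-8, -1-8=-9
a = 1: 1--1=2, 1-1=0, 1-5=-4, 1-7=-6, 1-8=-7
a = 5: 5--1=6, 5-1=4, 5-5=0, 5-7=-2, 5-8=-3
a = 7: 7--1=8, 7-1=6, 7-5=2, 7-7=0, 7-8=-1
a = 8: 8--1=9, 8-1=7, 8-5=3, 8-7=1, 8-8=0
Collecting distinct values (and noting 0 appears from a-a):
A - A = {-9, -8, -7, -6, -4, -3, -2, -1, 0, 1, 2, 3, 4, 6, 7, 8, 9}
|A - A| = 17

A - A = {-9, -8, -7, -6, -4, -3, -2, -1, 0, 1, 2, 3, 4, 6, 7, 8, 9}


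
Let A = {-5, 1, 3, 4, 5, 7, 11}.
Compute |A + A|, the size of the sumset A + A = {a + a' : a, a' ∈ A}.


A + A = {a + a' : a, a' ∈ A}; |A| = 7.
General bounds: 2|A| - 1 ≤ |A + A| ≤ |A|(|A|+1)/2, i.e. 13 ≤ |A + A| ≤ 28.
Lower bound 2|A|-1 is attained iff A is an arithmetic progression.
Enumerate sums a + a' for a ≤ a' (symmetric, so this suffices):
a = -5: -5+-5=-10, -5+1=-4, -5+3=-2, -5+4=-1, -5+5=0, -5+7=2, -5+11=6
a = 1: 1+1=2, 1+3=4, 1+4=5, 1+5=6, 1+7=8, 1+11=12
a = 3: 3+3=6, 3+4=7, 3+5=8, 3+7=10, 3+11=14
a = 4: 4+4=8, 4+5=9, 4+7=11, 4+11=15
a = 5: 5+5=10, 5+7=12, 5+11=16
a = 7: 7+7=14, 7+11=18
a = 11: 11+11=22
Distinct sums: {-10, -4, -2, -1, 0, 2, 4, 5, 6, 7, 8, 9, 10, 11, 12, 14, 15, 16, 18, 22}
|A + A| = 20

|A + A| = 20


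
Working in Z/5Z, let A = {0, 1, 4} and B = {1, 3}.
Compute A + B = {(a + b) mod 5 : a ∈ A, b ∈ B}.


Work in Z/5Z: reduce every sum a + b modulo 5.
Enumerate all 6 pairs:
a = 0: 0+1=1, 0+3=3
a = 1: 1+1=2, 1+3=4
a = 4: 4+1=0, 4+3=2
Distinct residues collected: {0, 1, 2, 3, 4}
|A + B| = 5 (out of 5 total residues).

A + B = {0, 1, 2, 3, 4}


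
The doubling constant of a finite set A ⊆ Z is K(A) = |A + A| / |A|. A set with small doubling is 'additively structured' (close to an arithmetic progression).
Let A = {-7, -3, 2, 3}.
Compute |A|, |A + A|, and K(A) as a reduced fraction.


|A| = 4.
Compute A + A by enumerating all 16 pairs.
A + A = {-14, -10, -6, -5, -4, -1, 0, 4, 5, 6}, so |A + A| = 10.
K = |A + A| / |A| = 10/4 = 5/2 ≈ 2.5000.
Reference: AP of size 4 gives K = 7/4 ≈ 1.7500; a fully generic set of size 4 gives K ≈ 2.5000.

|A| = 4, |A + A| = 10, K = 10/4 = 5/2.


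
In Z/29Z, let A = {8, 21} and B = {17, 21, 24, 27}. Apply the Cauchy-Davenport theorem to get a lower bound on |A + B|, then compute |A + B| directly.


Cauchy-Davenport: |A + B| ≥ min(p, |A| + |B| - 1) for A, B nonempty in Z/pZ.
|A| = 2, |B| = 4, p = 29.
CD lower bound = min(29, 2 + 4 - 1) = min(29, 5) = 5.
Compute A + B mod 29 directly:
a = 8: 8+17=25, 8+21=0, 8+24=3, 8+27=6
a = 21: 21+17=9, 21+21=13, 21+24=16, 21+27=19
A + B = {0, 3, 6, 9, 13, 16, 19, 25}, so |A + B| = 8.
Verify: 8 ≥ 5? Yes ✓.

CD lower bound = 5, actual |A + B| = 8.


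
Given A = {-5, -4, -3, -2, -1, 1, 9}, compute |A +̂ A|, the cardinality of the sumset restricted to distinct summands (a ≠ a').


Restricted sumset: A +̂ A = {a + a' : a ∈ A, a' ∈ A, a ≠ a'}.
Equivalently, take A + A and drop any sum 2a that is achievable ONLY as a + a for a ∈ A (i.e. sums representable only with equal summands).
Enumerate pairs (a, a') with a < a' (symmetric, so each unordered pair gives one sum; this covers all a ≠ a'):
  -5 + -4 = -9
  -5 + -3 = -8
  -5 + -2 = -7
  -5 + -1 = -6
  -5 + 1 = -4
  -5 + 9 = 4
  -4 + -3 = -7
  -4 + -2 = -6
  -4 + -1 = -5
  -4 + 1 = -3
  -4 + 9 = 5
  -3 + -2 = -5
  -3 + -1 = -4
  -3 + 1 = -2
  -3 + 9 = 6
  -2 + -1 = -3
  -2 + 1 = -1
  -2 + 9 = 7
  -1 + 1 = 0
  -1 + 9 = 8
  1 + 9 = 10
Collected distinct sums: {-9, -8, -7, -6, -5, -4, -3, -2, -1, 0, 4, 5, 6, 7, 8, 10}
|A +̂ A| = 16
(Reference bound: |A +̂ A| ≥ 2|A| - 3 for |A| ≥ 2, with |A| = 7 giving ≥ 11.)

|A +̂ A| = 16


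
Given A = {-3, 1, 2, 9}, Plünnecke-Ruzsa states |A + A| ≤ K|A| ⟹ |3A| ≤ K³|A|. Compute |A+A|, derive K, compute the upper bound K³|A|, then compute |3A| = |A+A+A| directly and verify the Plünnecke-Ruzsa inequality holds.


|A| = 4.
Step 1: Compute A + A by enumerating all 16 pairs.
A + A = {-6, -2, -1, 2, 3, 4, 6, 10, 11, 18}, so |A + A| = 10.
Step 2: Doubling constant K = |A + A|/|A| = 10/4 = 10/4 ≈ 2.5000.
Step 3: Plünnecke-Ruzsa gives |3A| ≤ K³·|A| = (2.5000)³ · 4 ≈ 62.5000.
Step 4: Compute 3A = A + A + A directly by enumerating all triples (a,b,c) ∈ A³; |3A| = 19.
Step 5: Check 19 ≤ 62.5000? Yes ✓.

K = 10/4, Plünnecke-Ruzsa bound K³|A| ≈ 62.5000, |3A| = 19, inequality holds.


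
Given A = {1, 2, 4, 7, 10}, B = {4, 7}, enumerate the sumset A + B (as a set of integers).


A + B = {a + b : a ∈ A, b ∈ B}.
Enumerate all |A|·|B| = 5·2 = 10 pairs (a, b) and collect distinct sums.
a = 1: 1+4=5, 1+7=8
a = 2: 2+4=6, 2+7=9
a = 4: 4+4=8, 4+7=11
a = 7: 7+4=11, 7+7=14
a = 10: 10+4=14, 10+7=17
Collecting distinct sums: A + B = {5, 6, 8, 9, 11, 14, 17}
|A + B| = 7

A + B = {5, 6, 8, 9, 11, 14, 17}


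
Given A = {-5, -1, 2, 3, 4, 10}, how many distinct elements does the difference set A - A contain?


A - A = {a - a' : a, a' ∈ A}; |A| = 6.
Bounds: 2|A|-1 ≤ |A - A| ≤ |A|² - |A| + 1, i.e. 11 ≤ |A - A| ≤ 31.
Note: 0 ∈ A - A always (from a - a). The set is symmetric: if d ∈ A - A then -d ∈ A - A.
Enumerate nonzero differences d = a - a' with a > a' (then include -d):
Positive differences: {1, 2, 3, 4, 5, 6, 7, 8, 9, 11, 15}
Full difference set: {0} ∪ (positive diffs) ∪ (negative diffs).
|A - A| = 1 + 2·11 = 23 (matches direct enumeration: 23).

|A - A| = 23


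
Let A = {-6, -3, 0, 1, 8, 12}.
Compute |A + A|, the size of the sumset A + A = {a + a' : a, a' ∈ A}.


A + A = {a + a' : a, a' ∈ A}; |A| = 6.
General bounds: 2|A| - 1 ≤ |A + A| ≤ |A|(|A|+1)/2, i.e. 11 ≤ |A + A| ≤ 21.
Lower bound 2|A|-1 is attained iff A is an arithmetic progression.
Enumerate sums a + a' for a ≤ a' (symmetric, so this suffices):
a = -6: -6+-6=-12, -6+-3=-9, -6+0=-6, -6+1=-5, -6+8=2, -6+12=6
a = -3: -3+-3=-6, -3+0=-3, -3+1=-2, -3+8=5, -3+12=9
a = 0: 0+0=0, 0+1=1, 0+8=8, 0+12=12
a = 1: 1+1=2, 1+8=9, 1+12=13
a = 8: 8+8=16, 8+12=20
a = 12: 12+12=24
Distinct sums: {-12, -9, -6, -5, -3, -2, 0, 1, 2, 5, 6, 8, 9, 12, 13, 16, 20, 24}
|A + A| = 18

|A + A| = 18


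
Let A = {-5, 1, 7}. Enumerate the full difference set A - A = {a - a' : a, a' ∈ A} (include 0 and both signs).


A - A = {a - a' : a, a' ∈ A}.
Compute a - a' for each ordered pair (a, a'):
a = -5: -5--5=0, -5-1=-6, -5-7=-12
a = 1: 1--5=6, 1-1=0, 1-7=-6
a = 7: 7--5=12, 7-1=6, 7-7=0
Collecting distinct values (and noting 0 appears from a-a):
A - A = {-12, -6, 0, 6, 12}
|A - A| = 5

A - A = {-12, -6, 0, 6, 12}


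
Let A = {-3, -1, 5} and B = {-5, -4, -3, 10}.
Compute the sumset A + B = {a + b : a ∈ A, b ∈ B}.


A + B = {a + b : a ∈ A, b ∈ B}.
Enumerate all |A|·|B| = 3·4 = 12 pairs (a, b) and collect distinct sums.
a = -3: -3+-5=-8, -3+-4=-7, -3+-3=-6, -3+10=7
a = -1: -1+-5=-6, -1+-4=-5, -1+-3=-4, -1+10=9
a = 5: 5+-5=0, 5+-4=1, 5+-3=2, 5+10=15
Collecting distinct sums: A + B = {-8, -7, -6, -5, -4, 0, 1, 2, 7, 9, 15}
|A + B| = 11

A + B = {-8, -7, -6, -5, -4, 0, 1, 2, 7, 9, 15}


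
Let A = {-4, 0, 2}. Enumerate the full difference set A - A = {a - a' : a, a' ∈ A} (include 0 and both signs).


A - A = {a - a' : a, a' ∈ A}.
Compute a - a' for each ordered pair (a, a'):
a = -4: -4--4=0, -4-0=-4, -4-2=-6
a = 0: 0--4=4, 0-0=0, 0-2=-2
a = 2: 2--4=6, 2-0=2, 2-2=0
Collecting distinct values (and noting 0 appears from a-a):
A - A = {-6, -4, -2, 0, 2, 4, 6}
|A - A| = 7

A - A = {-6, -4, -2, 0, 2, 4, 6}


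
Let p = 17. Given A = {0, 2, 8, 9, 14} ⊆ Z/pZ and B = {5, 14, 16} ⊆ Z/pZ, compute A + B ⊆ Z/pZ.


Work in Z/17Z: reduce every sum a + b modulo 17.
Enumerate all 15 pairs:
a = 0: 0+5=5, 0+14=14, 0+16=16
a = 2: 2+5=7, 2+14=16, 2+16=1
a = 8: 8+5=13, 8+14=5, 8+16=7
a = 9: 9+5=14, 9+14=6, 9+16=8
a = 14: 14+5=2, 14+14=11, 14+16=13
Distinct residues collected: {1, 2, 5, 6, 7, 8, 11, 13, 14, 16}
|A + B| = 10 (out of 17 total residues).

A + B = {1, 2, 5, 6, 7, 8, 11, 13, 14, 16}


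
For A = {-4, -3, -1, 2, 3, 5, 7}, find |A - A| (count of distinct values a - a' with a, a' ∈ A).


A - A = {a - a' : a, a' ∈ A}; |A| = 7.
Bounds: 2|A|-1 ≤ |A - A| ≤ |A|² - |A| + 1, i.e. 13 ≤ |A - A| ≤ 43.
Note: 0 ∈ A - A always (from a - a). The set is symmetric: if d ∈ A - A then -d ∈ A - A.
Enumerate nonzero differences d = a - a' with a > a' (then include -d):
Positive differences: {1, 2, 3, 4, 5, 6, 7, 8, 9, 10, 11}
Full difference set: {0} ∪ (positive diffs) ∪ (negative diffs).
|A - A| = 1 + 2·11 = 23 (matches direct enumeration: 23).

|A - A| = 23


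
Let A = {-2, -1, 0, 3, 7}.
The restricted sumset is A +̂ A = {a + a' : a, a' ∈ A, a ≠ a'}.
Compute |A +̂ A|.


Restricted sumset: A +̂ A = {a + a' : a ∈ A, a' ∈ A, a ≠ a'}.
Equivalently, take A + A and drop any sum 2a that is achievable ONLY as a + a for a ∈ A (i.e. sums representable only with equal summands).
Enumerate pairs (a, a') with a < a' (symmetric, so each unordered pair gives one sum; this covers all a ≠ a'):
  -2 + -1 = -3
  -2 + 0 = -2
  -2 + 3 = 1
  -2 + 7 = 5
  -1 + 0 = -1
  -1 + 3 = 2
  -1 + 7 = 6
  0 + 3 = 3
  0 + 7 = 7
  3 + 7 = 10
Collected distinct sums: {-3, -2, -1, 1, 2, 3, 5, 6, 7, 10}
|A +̂ A| = 10
(Reference bound: |A +̂ A| ≥ 2|A| - 3 for |A| ≥ 2, with |A| = 5 giving ≥ 7.)

|A +̂ A| = 10


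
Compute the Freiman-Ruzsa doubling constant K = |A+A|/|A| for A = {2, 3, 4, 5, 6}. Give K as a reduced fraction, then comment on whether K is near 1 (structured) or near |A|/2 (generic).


|A| = 5.
Compute A + A by enumerating all 25 pairs.
A + A = {4, 5, 6, 7, 8, 9, 10, 11, 12}, so |A + A| = 9.
K = |A + A| / |A| = 9/5 (already in lowest terms) ≈ 1.8000.
Reference: AP of size 5 gives K = 9/5 ≈ 1.8000; a fully generic set of size 5 gives K ≈ 3.0000.

|A| = 5, |A + A| = 9, K = 9/5.


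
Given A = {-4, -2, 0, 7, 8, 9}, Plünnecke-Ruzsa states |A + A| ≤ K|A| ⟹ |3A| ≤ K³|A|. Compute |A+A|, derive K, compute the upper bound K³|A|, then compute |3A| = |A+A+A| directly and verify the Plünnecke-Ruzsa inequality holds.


|A| = 6.
Step 1: Compute A + A by enumerating all 36 pairs.
A + A = {-8, -6, -4, -2, 0, 3, 4, 5, 6, 7, 8, 9, 14, 15, 16, 17, 18}, so |A + A| = 17.
Step 2: Doubling constant K = |A + A|/|A| = 17/6 = 17/6 ≈ 2.8333.
Step 3: Plünnecke-Ruzsa gives |3A| ≤ K³·|A| = (2.8333)³ · 6 ≈ 136.4722.
Step 4: Compute 3A = A + A + A directly by enumerating all triples (a,b,c) ∈ A³; |3A| = 33.
Step 5: Check 33 ≤ 136.4722? Yes ✓.

K = 17/6, Plünnecke-Ruzsa bound K³|A| ≈ 136.4722, |3A| = 33, inequality holds.


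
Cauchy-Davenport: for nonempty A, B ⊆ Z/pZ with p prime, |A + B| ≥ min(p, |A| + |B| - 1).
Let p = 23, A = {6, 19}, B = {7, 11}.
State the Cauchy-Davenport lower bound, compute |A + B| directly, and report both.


Cauchy-Davenport: |A + B| ≥ min(p, |A| + |B| - 1) for A, B nonempty in Z/pZ.
|A| = 2, |B| = 2, p = 23.
CD lower bound = min(23, 2 + 2 - 1) = min(23, 3) = 3.
Compute A + B mod 23 directly:
a = 6: 6+7=13, 6+11=17
a = 19: 19+7=3, 19+11=7
A + B = {3, 7, 13, 17}, so |A + B| = 4.
Verify: 4 ≥ 3? Yes ✓.

CD lower bound = 3, actual |A + B| = 4.


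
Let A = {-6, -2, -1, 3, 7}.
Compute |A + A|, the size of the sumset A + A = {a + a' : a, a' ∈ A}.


A + A = {a + a' : a, a' ∈ A}; |A| = 5.
General bounds: 2|A| - 1 ≤ |A + A| ≤ |A|(|A|+1)/2, i.e. 9 ≤ |A + A| ≤ 15.
Lower bound 2|A|-1 is attained iff A is an arithmetic progression.
Enumerate sums a + a' for a ≤ a' (symmetric, so this suffices):
a = -6: -6+-6=-12, -6+-2=-8, -6+-1=-7, -6+3=-3, -6+7=1
a = -2: -2+-2=-4, -2+-1=-3, -2+3=1, -2+7=5
a = -1: -1+-1=-2, -1+3=2, -1+7=6
a = 3: 3+3=6, 3+7=10
a = 7: 7+7=14
Distinct sums: {-12, -8, -7, -4, -3, -2, 1, 2, 5, 6, 10, 14}
|A + A| = 12

|A + A| = 12


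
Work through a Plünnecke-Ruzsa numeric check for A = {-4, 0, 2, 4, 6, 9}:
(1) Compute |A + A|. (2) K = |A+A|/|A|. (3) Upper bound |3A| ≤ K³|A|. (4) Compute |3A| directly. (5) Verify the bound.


|A| = 6.
Step 1: Compute A + A by enumerating all 36 pairs.
A + A = {-8, -4, -2, 0, 2, 4, 5, 6, 8, 9, 10, 11, 12, 13, 15, 18}, so |A + A| = 16.
Step 2: Doubling constant K = |A + A|/|A| = 16/6 = 16/6 ≈ 2.6667.
Step 3: Plünnecke-Ruzsa gives |3A| ≤ K³·|A| = (2.6667)³ · 6 ≈ 113.7778.
Step 4: Compute 3A = A + A + A directly by enumerating all triples (a,b,c) ∈ A³; |3A| = 29.
Step 5: Check 29 ≤ 113.7778? Yes ✓.

K = 16/6, Plünnecke-Ruzsa bound K³|A| ≈ 113.7778, |3A| = 29, inequality holds.


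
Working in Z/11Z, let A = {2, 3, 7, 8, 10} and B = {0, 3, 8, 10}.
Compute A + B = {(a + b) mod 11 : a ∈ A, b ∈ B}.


Work in Z/11Z: reduce every sum a + b modulo 11.
Enumerate all 20 pairs:
a = 2: 2+0=2, 2+3=5, 2+8=10, 2+10=1
a = 3: 3+0=3, 3+3=6, 3+8=0, 3+10=2
a = 7: 7+0=7, 7+3=10, 7+8=4, 7+10=6
a = 8: 8+0=8, 8+3=0, 8+8=5, 8+10=7
a = 10: 10+0=10, 10+3=2, 10+8=7, 10+10=9
Distinct residues collected: {0, 1, 2, 3, 4, 5, 6, 7, 8, 9, 10}
|A + B| = 11 (out of 11 total residues).

A + B = {0, 1, 2, 3, 4, 5, 6, 7, 8, 9, 10}


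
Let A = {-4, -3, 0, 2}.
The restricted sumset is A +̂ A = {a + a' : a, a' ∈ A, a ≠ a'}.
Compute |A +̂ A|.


Restricted sumset: A +̂ A = {a + a' : a ∈ A, a' ∈ A, a ≠ a'}.
Equivalently, take A + A and drop any sum 2a that is achievable ONLY as a + a for a ∈ A (i.e. sums representable only with equal summands).
Enumerate pairs (a, a') with a < a' (symmetric, so each unordered pair gives one sum; this covers all a ≠ a'):
  -4 + -3 = -7
  -4 + 0 = -4
  -4 + 2 = -2
  -3 + 0 = -3
  -3 + 2 = -1
  0 + 2 = 2
Collected distinct sums: {-7, -4, -3, -2, -1, 2}
|A +̂ A| = 6
(Reference bound: |A +̂ A| ≥ 2|A| - 3 for |A| ≥ 2, with |A| = 4 giving ≥ 5.)

|A +̂ A| = 6


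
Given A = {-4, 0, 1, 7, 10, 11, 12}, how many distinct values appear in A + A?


A + A = {a + a' : a, a' ∈ A}; |A| = 7.
General bounds: 2|A| - 1 ≤ |A + A| ≤ |A|(|A|+1)/2, i.e. 13 ≤ |A + A| ≤ 28.
Lower bound 2|A|-1 is attained iff A is an arithmetic progression.
Enumerate sums a + a' for a ≤ a' (symmetric, so this suffices):
a = -4: -4+-4=-8, -4+0=-4, -4+1=-3, -4+7=3, -4+10=6, -4+11=7, -4+12=8
a = 0: 0+0=0, 0+1=1, 0+7=7, 0+10=10, 0+11=11, 0+12=12
a = 1: 1+1=2, 1+7=8, 1+10=11, 1+11=12, 1+12=13
a = 7: 7+7=14, 7+10=17, 7+11=18, 7+12=19
a = 10: 10+10=20, 10+11=21, 10+12=22
a = 11: 11+11=22, 11+12=23
a = 12: 12+12=24
Distinct sums: {-8, -4, -3, 0, 1, 2, 3, 6, 7, 8, 10, 11, 12, 13, 14, 17, 18, 19, 20, 21, 22, 23, 24}
|A + A| = 23

|A + A| = 23


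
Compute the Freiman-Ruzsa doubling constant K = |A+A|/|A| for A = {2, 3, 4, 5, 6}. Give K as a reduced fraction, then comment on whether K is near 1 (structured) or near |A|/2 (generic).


|A| = 5.
Compute A + A by enumerating all 25 pairs.
A + A = {4, 5, 6, 7, 8, 9, 10, 11, 12}, so |A + A| = 9.
K = |A + A| / |A| = 9/5 (already in lowest terms) ≈ 1.8000.
Reference: AP of size 5 gives K = 9/5 ≈ 1.8000; a fully generic set of size 5 gives K ≈ 3.0000.

|A| = 5, |A + A| = 9, K = 9/5.


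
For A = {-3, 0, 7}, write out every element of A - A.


A - A = {a - a' : a, a' ∈ A}.
Compute a - a' for each ordered pair (a, a'):
a = -3: -3--3=0, -3-0=-3, -3-7=-10
a = 0: 0--3=3, 0-0=0, 0-7=-7
a = 7: 7--3=10, 7-0=7, 7-7=0
Collecting distinct values (and noting 0 appears from a-a):
A - A = {-10, -7, -3, 0, 3, 7, 10}
|A - A| = 7

A - A = {-10, -7, -3, 0, 3, 7, 10}


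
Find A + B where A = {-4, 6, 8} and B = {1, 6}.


A + B = {a + b : a ∈ A, b ∈ B}.
Enumerate all |A|·|B| = 3·2 = 6 pairs (a, b) and collect distinct sums.
a = -4: -4+1=-3, -4+6=2
a = 6: 6+1=7, 6+6=12
a = 8: 8+1=9, 8+6=14
Collecting distinct sums: A + B = {-3, 2, 7, 9, 12, 14}
|A + B| = 6

A + B = {-3, 2, 7, 9, 12, 14}


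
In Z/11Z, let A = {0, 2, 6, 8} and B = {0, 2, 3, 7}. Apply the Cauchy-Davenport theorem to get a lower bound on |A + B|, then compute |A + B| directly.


Cauchy-Davenport: |A + B| ≥ min(p, |A| + |B| - 1) for A, B nonempty in Z/pZ.
|A| = 4, |B| = 4, p = 11.
CD lower bound = min(11, 4 + 4 - 1) = min(11, 7) = 7.
Compute A + B mod 11 directly:
a = 0: 0+0=0, 0+2=2, 0+3=3, 0+7=7
a = 2: 2+0=2, 2+2=4, 2+3=5, 2+7=9
a = 6: 6+0=6, 6+2=8, 6+3=9, 6+7=2
a = 8: 8+0=8, 8+2=10, 8+3=0, 8+7=4
A + B = {0, 2, 3, 4, 5, 6, 7, 8, 9, 10}, so |A + B| = 10.
Verify: 10 ≥ 7? Yes ✓.

CD lower bound = 7, actual |A + B| = 10.


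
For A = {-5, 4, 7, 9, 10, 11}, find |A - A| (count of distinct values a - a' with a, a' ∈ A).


A - A = {a - a' : a, a' ∈ A}; |A| = 6.
Bounds: 2|A|-1 ≤ |A - A| ≤ |A|² - |A| + 1, i.e. 11 ≤ |A - A| ≤ 31.
Note: 0 ∈ A - A always (from a - a). The set is symmetric: if d ∈ A - A then -d ∈ A - A.
Enumerate nonzero differences d = a - a' with a > a' (then include -d):
Positive differences: {1, 2, 3, 4, 5, 6, 7, 9, 12, 14, 15, 16}
Full difference set: {0} ∪ (positive diffs) ∪ (negative diffs).
|A - A| = 1 + 2·12 = 25 (matches direct enumeration: 25).

|A - A| = 25


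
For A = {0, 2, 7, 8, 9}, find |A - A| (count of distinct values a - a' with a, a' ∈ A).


A - A = {a - a' : a, a' ∈ A}; |A| = 5.
Bounds: 2|A|-1 ≤ |A - A| ≤ |A|² - |A| + 1, i.e. 9 ≤ |A - A| ≤ 21.
Note: 0 ∈ A - A always (from a - a). The set is symmetric: if d ∈ A - A then -d ∈ A - A.
Enumerate nonzero differences d = a - a' with a > a' (then include -d):
Positive differences: {1, 2, 5, 6, 7, 8, 9}
Full difference set: {0} ∪ (positive diffs) ∪ (negative diffs).
|A - A| = 1 + 2·7 = 15 (matches direct enumeration: 15).

|A - A| = 15


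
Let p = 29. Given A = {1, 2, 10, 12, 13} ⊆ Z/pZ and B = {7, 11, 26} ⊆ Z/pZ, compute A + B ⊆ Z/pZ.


Work in Z/29Z: reduce every sum a + b modulo 29.
Enumerate all 15 pairs:
a = 1: 1+7=8, 1+11=12, 1+26=27
a = 2: 2+7=9, 2+11=13, 2+26=28
a = 10: 10+7=17, 10+11=21, 10+26=7
a = 12: 12+7=19, 12+11=23, 12+26=9
a = 13: 13+7=20, 13+11=24, 13+26=10
Distinct residues collected: {7, 8, 9, 10, 12, 13, 17, 19, 20, 21, 23, 24, 27, 28}
|A + B| = 14 (out of 29 total residues).

A + B = {7, 8, 9, 10, 12, 13, 17, 19, 20, 21, 23, 24, 27, 28}


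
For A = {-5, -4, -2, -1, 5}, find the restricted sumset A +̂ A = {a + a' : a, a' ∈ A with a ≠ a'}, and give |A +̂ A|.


Restricted sumset: A +̂ A = {a + a' : a ∈ A, a' ∈ A, a ≠ a'}.
Equivalently, take A + A and drop any sum 2a that is achievable ONLY as a + a for a ∈ A (i.e. sums representable only with equal summands).
Enumerate pairs (a, a') with a < a' (symmetric, so each unordered pair gives one sum; this covers all a ≠ a'):
  -5 + -4 = -9
  -5 + -2 = -7
  -5 + -1 = -6
  -5 + 5 = 0
  -4 + -2 = -6
  -4 + -1 = -5
  -4 + 5 = 1
  -2 + -1 = -3
  -2 + 5 = 3
  -1 + 5 = 4
Collected distinct sums: {-9, -7, -6, -5, -3, 0, 1, 3, 4}
|A +̂ A| = 9
(Reference bound: |A +̂ A| ≥ 2|A| - 3 for |A| ≥ 2, with |A| = 5 giving ≥ 7.)

|A +̂ A| = 9


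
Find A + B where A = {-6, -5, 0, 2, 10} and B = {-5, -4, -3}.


A + B = {a + b : a ∈ A, b ∈ B}.
Enumerate all |A|·|B| = 5·3 = 15 pairs (a, b) and collect distinct sums.
a = -6: -6+-5=-11, -6+-4=-10, -6+-3=-9
a = -5: -5+-5=-10, -5+-4=-9, -5+-3=-8
a = 0: 0+-5=-5, 0+-4=-4, 0+-3=-3
a = 2: 2+-5=-3, 2+-4=-2, 2+-3=-1
a = 10: 10+-5=5, 10+-4=6, 10+-3=7
Collecting distinct sums: A + B = {-11, -10, -9, -8, -5, -4, -3, -2, -1, 5, 6, 7}
|A + B| = 12

A + B = {-11, -10, -9, -8, -5, -4, -3, -2, -1, 5, 6, 7}


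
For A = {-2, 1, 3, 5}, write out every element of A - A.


A - A = {a - a' : a, a' ∈ A}.
Compute a - a' for each ordered pair (a, a'):
a = -2: -2--2=0, -2-1=-3, -2-3=-5, -2-5=-7
a = 1: 1--2=3, 1-1=0, 1-3=-2, 1-5=-4
a = 3: 3--2=5, 3-1=2, 3-3=0, 3-5=-2
a = 5: 5--2=7, 5-1=4, 5-3=2, 5-5=0
Collecting distinct values (and noting 0 appears from a-a):
A - A = {-7, -5, -4, -3, -2, 0, 2, 3, 4, 5, 7}
|A - A| = 11

A - A = {-7, -5, -4, -3, -2, 0, 2, 3, 4, 5, 7}


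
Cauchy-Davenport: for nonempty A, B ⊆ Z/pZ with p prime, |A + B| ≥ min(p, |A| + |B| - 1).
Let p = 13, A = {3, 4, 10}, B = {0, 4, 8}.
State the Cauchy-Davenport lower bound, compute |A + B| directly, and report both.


Cauchy-Davenport: |A + B| ≥ min(p, |A| + |B| - 1) for A, B nonempty in Z/pZ.
|A| = 3, |B| = 3, p = 13.
CD lower bound = min(13, 3 + 3 - 1) = min(13, 5) = 5.
Compute A + B mod 13 directly:
a = 3: 3+0=3, 3+4=7, 3+8=11
a = 4: 4+0=4, 4+4=8, 4+8=12
a = 10: 10+0=10, 10+4=1, 10+8=5
A + B = {1, 3, 4, 5, 7, 8, 10, 11, 12}, so |A + B| = 9.
Verify: 9 ≥ 5? Yes ✓.

CD lower bound = 5, actual |A + B| = 9.


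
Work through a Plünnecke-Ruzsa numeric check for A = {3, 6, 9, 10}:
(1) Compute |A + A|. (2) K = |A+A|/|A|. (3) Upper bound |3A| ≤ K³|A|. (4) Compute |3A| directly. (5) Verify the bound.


|A| = 4.
Step 1: Compute A + A by enumerating all 16 pairs.
A + A = {6, 9, 12, 13, 15, 16, 18, 19, 20}, so |A + A| = 9.
Step 2: Doubling constant K = |A + A|/|A| = 9/4 = 9/4 ≈ 2.2500.
Step 3: Plünnecke-Ruzsa gives |3A| ≤ K³·|A| = (2.2500)³ · 4 ≈ 45.5625.
Step 4: Compute 3A = A + A + A directly by enumerating all triples (a,b,c) ∈ A³; |3A| = 16.
Step 5: Check 16 ≤ 45.5625? Yes ✓.

K = 9/4, Plünnecke-Ruzsa bound K³|A| ≈ 45.5625, |3A| = 16, inequality holds.


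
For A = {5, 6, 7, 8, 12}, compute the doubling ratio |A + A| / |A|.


|A| = 5.
Compute A + A by enumerating all 25 pairs.
A + A = {10, 11, 12, 13, 14, 15, 16, 17, 18, 19, 20, 24}, so |A + A| = 12.
K = |A + A| / |A| = 12/5 (already in lowest terms) ≈ 2.4000.
Reference: AP of size 5 gives K = 9/5 ≈ 1.8000; a fully generic set of size 5 gives K ≈ 3.0000.

|A| = 5, |A + A| = 12, K = 12/5.


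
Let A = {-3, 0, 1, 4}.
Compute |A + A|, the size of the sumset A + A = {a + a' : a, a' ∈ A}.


A + A = {a + a' : a, a' ∈ A}; |A| = 4.
General bounds: 2|A| - 1 ≤ |A + A| ≤ |A|(|A|+1)/2, i.e. 7 ≤ |A + A| ≤ 10.
Lower bound 2|A|-1 is attained iff A is an arithmetic progression.
Enumerate sums a + a' for a ≤ a' (symmetric, so this suffices):
a = -3: -3+-3=-6, -3+0=-3, -3+1=-2, -3+4=1
a = 0: 0+0=0, 0+1=1, 0+4=4
a = 1: 1+1=2, 1+4=5
a = 4: 4+4=8
Distinct sums: {-6, -3, -2, 0, 1, 2, 4, 5, 8}
|A + A| = 9

|A + A| = 9


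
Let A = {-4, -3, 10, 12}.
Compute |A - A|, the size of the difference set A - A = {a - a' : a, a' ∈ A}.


A - A = {a - a' : a, a' ∈ A}; |A| = 4.
Bounds: 2|A|-1 ≤ |A - A| ≤ |A|² - |A| + 1, i.e. 7 ≤ |A - A| ≤ 13.
Note: 0 ∈ A - A always (from a - a). The set is symmetric: if d ∈ A - A then -d ∈ A - A.
Enumerate nonzero differences d = a - a' with a > a' (then include -d):
Positive differences: {1, 2, 13, 14, 15, 16}
Full difference set: {0} ∪ (positive diffs) ∪ (negative diffs).
|A - A| = 1 + 2·6 = 13 (matches direct enumeration: 13).

|A - A| = 13


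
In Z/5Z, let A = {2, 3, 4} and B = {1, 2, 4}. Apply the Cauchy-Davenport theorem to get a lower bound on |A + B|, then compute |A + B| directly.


Cauchy-Davenport: |A + B| ≥ min(p, |A| + |B| - 1) for A, B nonempty in Z/pZ.
|A| = 3, |B| = 3, p = 5.
CD lower bound = min(5, 3 + 3 - 1) = min(5, 5) = 5.
Compute A + B mod 5 directly:
a = 2: 2+1=3, 2+2=4, 2+4=1
a = 3: 3+1=4, 3+2=0, 3+4=2
a = 4: 4+1=0, 4+2=1, 4+4=3
A + B = {0, 1, 2, 3, 4}, so |A + B| = 5.
Verify: 5 ≥ 5? Yes ✓.

CD lower bound = 5, actual |A + B| = 5.


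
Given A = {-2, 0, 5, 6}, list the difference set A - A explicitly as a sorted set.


A - A = {a - a' : a, a' ∈ A}.
Compute a - a' for each ordered pair (a, a'):
a = -2: -2--2=0, -2-0=-2, -2-5=-7, -2-6=-8
a = 0: 0--2=2, 0-0=0, 0-5=-5, 0-6=-6
a = 5: 5--2=7, 5-0=5, 5-5=0, 5-6=-1
a = 6: 6--2=8, 6-0=6, 6-5=1, 6-6=0
Collecting distinct values (and noting 0 appears from a-a):
A - A = {-8, -7, -6, -5, -2, -1, 0, 1, 2, 5, 6, 7, 8}
|A - A| = 13

A - A = {-8, -7, -6, -5, -2, -1, 0, 1, 2, 5, 6, 7, 8}


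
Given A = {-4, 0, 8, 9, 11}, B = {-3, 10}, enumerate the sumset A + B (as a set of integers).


A + B = {a + b : a ∈ A, b ∈ B}.
Enumerate all |A|·|B| = 5·2 = 10 pairs (a, b) and collect distinct sums.
a = -4: -4+-3=-7, -4+10=6
a = 0: 0+-3=-3, 0+10=10
a = 8: 8+-3=5, 8+10=18
a = 9: 9+-3=6, 9+10=19
a = 11: 11+-3=8, 11+10=21
Collecting distinct sums: A + B = {-7, -3, 5, 6, 8, 10, 18, 19, 21}
|A + B| = 9

A + B = {-7, -3, 5, 6, 8, 10, 18, 19, 21}


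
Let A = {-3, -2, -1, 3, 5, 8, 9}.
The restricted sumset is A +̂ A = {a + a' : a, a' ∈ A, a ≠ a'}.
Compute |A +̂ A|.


Restricted sumset: A +̂ A = {a + a' : a ∈ A, a' ∈ A, a ≠ a'}.
Equivalently, take A + A and drop any sum 2a that is achievable ONLY as a + a for a ∈ A (i.e. sums representable only with equal summands).
Enumerate pairs (a, a') with a < a' (symmetric, so each unordered pair gives one sum; this covers all a ≠ a'):
  -3 + -2 = -5
  -3 + -1 = -4
  -3 + 3 = 0
  -3 + 5 = 2
  -3 + 8 = 5
  -3 + 9 = 6
  -2 + -1 = -3
  -2 + 3 = 1
  -2 + 5 = 3
  -2 + 8 = 6
  -2 + 9 = 7
  -1 + 3 = 2
  -1 + 5 = 4
  -1 + 8 = 7
  -1 + 9 = 8
  3 + 5 = 8
  3 + 8 = 11
  3 + 9 = 12
  5 + 8 = 13
  5 + 9 = 14
  8 + 9 = 17
Collected distinct sums: {-5, -4, -3, 0, 1, 2, 3, 4, 5, 6, 7, 8, 11, 12, 13, 14, 17}
|A +̂ A| = 17
(Reference bound: |A +̂ A| ≥ 2|A| - 3 for |A| ≥ 2, with |A| = 7 giving ≥ 11.)

|A +̂ A| = 17


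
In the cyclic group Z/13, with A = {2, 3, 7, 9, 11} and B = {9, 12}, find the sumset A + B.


Work in Z/13Z: reduce every sum a + b modulo 13.
Enumerate all 10 pairs:
a = 2: 2+9=11, 2+12=1
a = 3: 3+9=12, 3+12=2
a = 7: 7+9=3, 7+12=6
a = 9: 9+9=5, 9+12=8
a = 11: 11+9=7, 11+12=10
Distinct residues collected: {1, 2, 3, 5, 6, 7, 8, 10, 11, 12}
|A + B| = 10 (out of 13 total residues).

A + B = {1, 2, 3, 5, 6, 7, 8, 10, 11, 12}


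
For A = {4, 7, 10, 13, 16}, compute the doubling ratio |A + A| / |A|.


|A| = 5.
Compute A + A by enumerating all 25 pairs.
A + A = {8, 11, 14, 17, 20, 23, 26, 29, 32}, so |A + A| = 9.
K = |A + A| / |A| = 9/5 (already in lowest terms) ≈ 1.8000.
Reference: AP of size 5 gives K = 9/5 ≈ 1.8000; a fully generic set of size 5 gives K ≈ 3.0000.

|A| = 5, |A + A| = 9, K = 9/5.


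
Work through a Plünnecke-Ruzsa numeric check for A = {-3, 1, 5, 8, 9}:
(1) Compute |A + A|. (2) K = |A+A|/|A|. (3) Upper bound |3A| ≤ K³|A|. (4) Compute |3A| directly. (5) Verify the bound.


|A| = 5.
Step 1: Compute A + A by enumerating all 25 pairs.
A + A = {-6, -2, 2, 5, 6, 9, 10, 13, 14, 16, 17, 18}, so |A + A| = 12.
Step 2: Doubling constant K = |A + A|/|A| = 12/5 = 12/5 ≈ 2.4000.
Step 3: Plünnecke-Ruzsa gives |3A| ≤ K³·|A| = (2.4000)³ · 5 ≈ 69.1200.
Step 4: Compute 3A = A + A + A directly by enumerating all triples (a,b,c) ∈ A³; |3A| = 22.
Step 5: Check 22 ≤ 69.1200? Yes ✓.

K = 12/5, Plünnecke-Ruzsa bound K³|A| ≈ 69.1200, |3A| = 22, inequality holds.


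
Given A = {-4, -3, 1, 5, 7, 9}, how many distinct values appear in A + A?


A + A = {a + a' : a, a' ∈ A}; |A| = 6.
General bounds: 2|A| - 1 ≤ |A + A| ≤ |A|(|A|+1)/2, i.e. 11 ≤ |A + A| ≤ 21.
Lower bound 2|A|-1 is attained iff A is an arithmetic progression.
Enumerate sums a + a' for a ≤ a' (symmetric, so this suffices):
a = -4: -4+-4=-8, -4+-3=-7, -4+1=-3, -4+5=1, -4+7=3, -4+9=5
a = -3: -3+-3=-6, -3+1=-2, -3+5=2, -3+7=4, -3+9=6
a = 1: 1+1=2, 1+5=6, 1+7=8, 1+9=10
a = 5: 5+5=10, 5+7=12, 5+9=14
a = 7: 7+7=14, 7+9=16
a = 9: 9+9=18
Distinct sums: {-8, -7, -6, -3, -2, 1, 2, 3, 4, 5, 6, 8, 10, 12, 14, 16, 18}
|A + A| = 17

|A + A| = 17


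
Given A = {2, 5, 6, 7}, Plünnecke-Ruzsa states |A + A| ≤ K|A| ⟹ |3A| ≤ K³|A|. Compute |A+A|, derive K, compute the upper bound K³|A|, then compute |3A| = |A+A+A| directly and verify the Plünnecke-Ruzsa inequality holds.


|A| = 4.
Step 1: Compute A + A by enumerating all 16 pairs.
A + A = {4, 7, 8, 9, 10, 11, 12, 13, 14}, so |A + A| = 9.
Step 2: Doubling constant K = |A + A|/|A| = 9/4 = 9/4 ≈ 2.2500.
Step 3: Plünnecke-Ruzsa gives |3A| ≤ K³·|A| = (2.2500)³ · 4 ≈ 45.5625.
Step 4: Compute 3A = A + A + A directly by enumerating all triples (a,b,c) ∈ A³; |3A| = 14.
Step 5: Check 14 ≤ 45.5625? Yes ✓.

K = 9/4, Plünnecke-Ruzsa bound K³|A| ≈ 45.5625, |3A| = 14, inequality holds.


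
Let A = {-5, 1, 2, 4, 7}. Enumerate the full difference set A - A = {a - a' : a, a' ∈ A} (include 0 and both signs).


A - A = {a - a' : a, a' ∈ A}.
Compute a - a' for each ordered pair (a, a'):
a = -5: -5--5=0, -5-1=-6, -5-2=-7, -5-4=-9, -5-7=-12
a = 1: 1--5=6, 1-1=0, 1-2=-1, 1-4=-3, 1-7=-6
a = 2: 2--5=7, 2-1=1, 2-2=0, 2-4=-2, 2-7=-5
a = 4: 4--5=9, 4-1=3, 4-2=2, 4-4=0, 4-7=-3
a = 7: 7--5=12, 7-1=6, 7-2=5, 7-4=3, 7-7=0
Collecting distinct values (and noting 0 appears from a-a):
A - A = {-12, -9, -7, -6, -5, -3, -2, -1, 0, 1, 2, 3, 5, 6, 7, 9, 12}
|A - A| = 17

A - A = {-12, -9, -7, -6, -5, -3, -2, -1, 0, 1, 2, 3, 5, 6, 7, 9, 12}


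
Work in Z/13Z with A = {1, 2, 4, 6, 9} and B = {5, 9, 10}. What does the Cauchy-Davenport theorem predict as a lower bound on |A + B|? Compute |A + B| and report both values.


Cauchy-Davenport: |A + B| ≥ min(p, |A| + |B| - 1) for A, B nonempty in Z/pZ.
|A| = 5, |B| = 3, p = 13.
CD lower bound = min(13, 5 + 3 - 1) = min(13, 7) = 7.
Compute A + B mod 13 directly:
a = 1: 1+5=6, 1+9=10, 1+10=11
a = 2: 2+5=7, 2+9=11, 2+10=12
a = 4: 4+5=9, 4+9=0, 4+10=1
a = 6: 6+5=11, 6+9=2, 6+10=3
a = 9: 9+5=1, 9+9=5, 9+10=6
A + B = {0, 1, 2, 3, 5, 6, 7, 9, 10, 11, 12}, so |A + B| = 11.
Verify: 11 ≥ 7? Yes ✓.

CD lower bound = 7, actual |A + B| = 11.


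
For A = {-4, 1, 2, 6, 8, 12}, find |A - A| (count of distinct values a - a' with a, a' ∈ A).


A - A = {a - a' : a, a' ∈ A}; |A| = 6.
Bounds: 2|A|-1 ≤ |A - A| ≤ |A|² - |A| + 1, i.e. 11 ≤ |A - A| ≤ 31.
Note: 0 ∈ A - A always (from a - a). The set is symmetric: if d ∈ A - A then -d ∈ A - A.
Enumerate nonzero differences d = a - a' with a > a' (then include -d):
Positive differences: {1, 2, 4, 5, 6, 7, 10, 11, 12, 16}
Full difference set: {0} ∪ (positive diffs) ∪ (negative diffs).
|A - A| = 1 + 2·10 = 21 (matches direct enumeration: 21).

|A - A| = 21


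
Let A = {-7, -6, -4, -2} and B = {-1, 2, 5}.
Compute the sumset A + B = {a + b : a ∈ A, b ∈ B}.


A + B = {a + b : a ∈ A, b ∈ B}.
Enumerate all |A|·|B| = 4·3 = 12 pairs (a, b) and collect distinct sums.
a = -7: -7+-1=-8, -7+2=-5, -7+5=-2
a = -6: -6+-1=-7, -6+2=-4, -6+5=-1
a = -4: -4+-1=-5, -4+2=-2, -4+5=1
a = -2: -2+-1=-3, -2+2=0, -2+5=3
Collecting distinct sums: A + B = {-8, -7, -5, -4, -3, -2, -1, 0, 1, 3}
|A + B| = 10

A + B = {-8, -7, -5, -4, -3, -2, -1, 0, 1, 3}


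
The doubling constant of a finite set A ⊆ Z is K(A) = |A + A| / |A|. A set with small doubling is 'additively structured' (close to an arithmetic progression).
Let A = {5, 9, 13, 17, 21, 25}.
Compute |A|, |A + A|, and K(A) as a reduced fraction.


|A| = 6.
Compute A + A by enumerating all 36 pairs.
A + A = {10, 14, 18, 22, 26, 30, 34, 38, 42, 46, 50}, so |A + A| = 11.
K = |A + A| / |A| = 11/6 (already in lowest terms) ≈ 1.8333.
Reference: AP of size 6 gives K = 11/6 ≈ 1.8333; a fully generic set of size 6 gives K ≈ 3.5000.

|A| = 6, |A + A| = 11, K = 11/6.
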